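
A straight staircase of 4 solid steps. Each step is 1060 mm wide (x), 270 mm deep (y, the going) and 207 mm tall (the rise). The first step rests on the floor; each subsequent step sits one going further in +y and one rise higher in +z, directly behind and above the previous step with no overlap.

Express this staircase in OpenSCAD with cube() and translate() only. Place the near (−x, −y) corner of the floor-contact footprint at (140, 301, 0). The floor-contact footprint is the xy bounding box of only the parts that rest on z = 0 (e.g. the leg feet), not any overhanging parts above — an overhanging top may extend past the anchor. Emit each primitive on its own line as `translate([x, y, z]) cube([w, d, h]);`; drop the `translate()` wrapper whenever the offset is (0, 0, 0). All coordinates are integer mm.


translate([140, 301, 0]) cube([1060, 270, 207]);
translate([140, 571, 207]) cube([1060, 270, 207]);
translate([140, 841, 414]) cube([1060, 270, 207]);
translate([140, 1111, 621]) cube([1060, 270, 207]);


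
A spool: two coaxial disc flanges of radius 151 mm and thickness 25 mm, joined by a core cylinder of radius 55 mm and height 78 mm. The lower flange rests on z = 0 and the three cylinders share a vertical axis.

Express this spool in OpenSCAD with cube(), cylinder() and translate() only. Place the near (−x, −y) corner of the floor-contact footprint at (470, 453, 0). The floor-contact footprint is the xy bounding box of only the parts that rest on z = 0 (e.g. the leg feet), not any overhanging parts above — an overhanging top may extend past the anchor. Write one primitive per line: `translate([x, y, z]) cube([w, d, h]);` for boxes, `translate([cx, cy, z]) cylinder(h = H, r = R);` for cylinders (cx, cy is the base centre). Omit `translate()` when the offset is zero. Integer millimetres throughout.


translate([621, 604, 0]) cylinder(h = 25, r = 151);
translate([621, 604, 25]) cylinder(h = 78, r = 55);
translate([621, 604, 103]) cylinder(h = 25, r = 151);


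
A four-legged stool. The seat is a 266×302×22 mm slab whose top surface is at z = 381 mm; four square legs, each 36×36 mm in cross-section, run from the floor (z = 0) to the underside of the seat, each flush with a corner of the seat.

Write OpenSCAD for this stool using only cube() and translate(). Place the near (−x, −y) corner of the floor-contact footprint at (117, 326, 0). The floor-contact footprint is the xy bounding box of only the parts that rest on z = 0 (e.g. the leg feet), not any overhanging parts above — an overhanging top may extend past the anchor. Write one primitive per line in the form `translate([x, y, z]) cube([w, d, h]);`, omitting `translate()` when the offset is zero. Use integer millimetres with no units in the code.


translate([117, 326, 359]) cube([266, 302, 22]);
translate([117, 326, 0]) cube([36, 36, 359]);
translate([347, 326, 0]) cube([36, 36, 359]);
translate([117, 592, 0]) cube([36, 36, 359]);
translate([347, 592, 0]) cube([36, 36, 359]);


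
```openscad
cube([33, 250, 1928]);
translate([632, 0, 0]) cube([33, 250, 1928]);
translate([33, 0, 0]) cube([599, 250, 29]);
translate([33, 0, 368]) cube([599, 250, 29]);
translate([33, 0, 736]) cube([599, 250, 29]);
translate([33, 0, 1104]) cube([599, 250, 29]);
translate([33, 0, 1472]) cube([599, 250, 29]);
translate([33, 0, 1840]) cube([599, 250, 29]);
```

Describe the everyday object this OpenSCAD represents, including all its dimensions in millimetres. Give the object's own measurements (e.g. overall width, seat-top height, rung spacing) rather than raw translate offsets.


An open bookshelf. Two side panels, each 33 mm thick, 250 mm deep and 1928 mm tall, stand 665 mm apart (outside-to-outside). Between them sit 6 shelves, each 29 mm thick and 250 mm deep, spanning the full gap between the sides. The bottom shelf rests on the floor (its underside at z = 0) and the clear gap between one shelf's top and the next shelf's underside is 339 mm.


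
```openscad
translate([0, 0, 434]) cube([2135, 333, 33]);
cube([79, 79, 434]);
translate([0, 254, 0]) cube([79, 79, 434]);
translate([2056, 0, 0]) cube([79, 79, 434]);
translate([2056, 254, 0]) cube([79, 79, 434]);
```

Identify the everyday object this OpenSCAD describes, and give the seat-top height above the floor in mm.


A bench. The seat-top height is 467 mm.

A long slab on four corner posts — a bench. The slab sits at z = 434 with thickness 33, so the top is 434 + 33 = 467 mm.


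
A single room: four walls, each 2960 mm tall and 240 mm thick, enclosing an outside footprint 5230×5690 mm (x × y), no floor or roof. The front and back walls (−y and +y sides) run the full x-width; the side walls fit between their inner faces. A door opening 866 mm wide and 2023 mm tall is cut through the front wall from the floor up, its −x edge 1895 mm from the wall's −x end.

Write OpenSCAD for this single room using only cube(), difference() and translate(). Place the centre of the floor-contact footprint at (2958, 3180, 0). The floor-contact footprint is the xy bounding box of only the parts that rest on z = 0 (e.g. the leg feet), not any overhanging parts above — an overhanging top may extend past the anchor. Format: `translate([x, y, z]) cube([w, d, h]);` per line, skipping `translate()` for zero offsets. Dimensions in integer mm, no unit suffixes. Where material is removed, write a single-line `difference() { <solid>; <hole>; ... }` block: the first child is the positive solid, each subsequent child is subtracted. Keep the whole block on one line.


difference() { translate([343, 335, 0]) cube([5230, 240, 2960]); translate([2238, 335, 0]) cube([866, 240, 2023]); }
translate([343, 5785, 0]) cube([5230, 240, 2960]);
translate([343, 575, 0]) cube([240, 5210, 2960]);
translate([5333, 575, 0]) cube([240, 5210, 2960]);


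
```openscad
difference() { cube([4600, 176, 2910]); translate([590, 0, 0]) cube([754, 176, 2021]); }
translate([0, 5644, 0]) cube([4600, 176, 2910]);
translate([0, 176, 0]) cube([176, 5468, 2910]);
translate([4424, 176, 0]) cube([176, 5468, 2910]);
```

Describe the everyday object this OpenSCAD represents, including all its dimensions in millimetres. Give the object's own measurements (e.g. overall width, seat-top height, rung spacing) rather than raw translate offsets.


A single room: four walls, each 2910 mm tall and 176 mm thick, enclosing an outside footprint 4600×5820 mm (x × y), no floor or roof. The front and back walls (−y and +y sides) run the full x-width; the side walls fit between their inner faces. A door opening 754 mm wide and 2021 mm tall is cut through the front wall from the floor up, its −x edge 590 mm from the wall's −x end.


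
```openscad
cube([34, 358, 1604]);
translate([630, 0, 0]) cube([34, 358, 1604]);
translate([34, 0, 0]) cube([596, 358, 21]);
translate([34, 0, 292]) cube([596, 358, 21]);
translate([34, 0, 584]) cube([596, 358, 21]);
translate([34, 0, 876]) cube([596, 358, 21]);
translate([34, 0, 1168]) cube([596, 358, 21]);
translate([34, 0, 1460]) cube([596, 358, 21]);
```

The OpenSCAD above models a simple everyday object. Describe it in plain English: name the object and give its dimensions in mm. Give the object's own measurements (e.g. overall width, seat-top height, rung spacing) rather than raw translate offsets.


An open bookshelf. Two side panels, each 34 mm thick, 358 mm deep and 1604 mm tall, stand 664 mm apart (outside-to-outside). Between them sit 6 shelves, each 21 mm thick and 358 mm deep, spanning the full gap between the sides. The bottom shelf rests on the floor (its underside at z = 0) and the clear gap between one shelf's top and the next shelf's underside is 271 mm.


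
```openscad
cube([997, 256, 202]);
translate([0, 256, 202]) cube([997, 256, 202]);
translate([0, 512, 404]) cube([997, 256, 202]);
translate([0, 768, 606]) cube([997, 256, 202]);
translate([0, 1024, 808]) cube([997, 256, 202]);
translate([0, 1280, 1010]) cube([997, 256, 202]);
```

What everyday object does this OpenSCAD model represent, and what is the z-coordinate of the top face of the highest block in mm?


A staircase. The total rise is 1212 mm.

6 identical blocks, each offset up and back from the previous — a staircase. Each step is 202 mm tall and there are 6 of them, so the total rise is 6 × 202 = 1212 mm.


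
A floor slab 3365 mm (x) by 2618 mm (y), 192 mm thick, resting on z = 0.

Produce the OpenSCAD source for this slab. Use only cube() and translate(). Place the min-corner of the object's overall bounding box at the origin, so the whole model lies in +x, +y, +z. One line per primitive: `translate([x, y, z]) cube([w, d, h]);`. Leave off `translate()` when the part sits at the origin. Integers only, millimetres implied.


cube([3365, 2618, 192]);


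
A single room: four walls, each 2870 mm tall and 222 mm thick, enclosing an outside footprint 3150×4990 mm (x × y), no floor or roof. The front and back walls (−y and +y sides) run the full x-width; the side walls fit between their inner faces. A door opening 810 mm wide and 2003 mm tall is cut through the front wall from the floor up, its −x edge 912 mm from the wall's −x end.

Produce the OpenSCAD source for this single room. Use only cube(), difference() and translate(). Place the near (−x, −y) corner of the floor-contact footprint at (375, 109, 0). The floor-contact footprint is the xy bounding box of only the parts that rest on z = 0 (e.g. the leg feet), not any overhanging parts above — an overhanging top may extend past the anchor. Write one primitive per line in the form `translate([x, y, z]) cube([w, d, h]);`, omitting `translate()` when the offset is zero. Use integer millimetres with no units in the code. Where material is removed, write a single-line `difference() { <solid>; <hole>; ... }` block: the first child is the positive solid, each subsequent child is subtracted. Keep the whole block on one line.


difference() { translate([375, 109, 0]) cube([3150, 222, 2870]); translate([1287, 109, 0]) cube([810, 222, 2003]); }
translate([375, 4877, 0]) cube([3150, 222, 2870]);
translate([375, 331, 0]) cube([222, 4546, 2870]);
translate([3303, 331, 0]) cube([222, 4546, 2870]);


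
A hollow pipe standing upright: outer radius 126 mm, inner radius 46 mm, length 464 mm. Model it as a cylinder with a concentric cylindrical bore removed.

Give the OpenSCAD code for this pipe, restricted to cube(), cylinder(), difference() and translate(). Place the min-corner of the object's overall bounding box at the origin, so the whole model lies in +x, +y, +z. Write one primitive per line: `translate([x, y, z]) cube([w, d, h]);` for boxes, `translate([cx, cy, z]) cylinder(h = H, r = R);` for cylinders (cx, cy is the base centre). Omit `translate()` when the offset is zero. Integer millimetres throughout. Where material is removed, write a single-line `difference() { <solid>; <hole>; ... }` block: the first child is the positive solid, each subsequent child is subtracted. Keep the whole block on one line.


difference() { translate([126, 126, 0]) cylinder(h = 464, r = 126); translate([126, 126, 0]) cylinder(h = 464, r = 46); }


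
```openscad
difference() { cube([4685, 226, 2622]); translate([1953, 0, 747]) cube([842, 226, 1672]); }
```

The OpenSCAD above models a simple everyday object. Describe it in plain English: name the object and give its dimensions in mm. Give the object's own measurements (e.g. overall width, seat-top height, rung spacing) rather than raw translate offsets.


A wall 4685 mm long (x), 226 mm thick (y), 2622 mm tall, with a rectangular window opening cut through it. The opening is 842 mm wide and 1672 mm tall; its sill is at z = 747 mm and its near (−x) edge is 1953 mm from the wall's −x end. The opening passes through the full wall thickness.


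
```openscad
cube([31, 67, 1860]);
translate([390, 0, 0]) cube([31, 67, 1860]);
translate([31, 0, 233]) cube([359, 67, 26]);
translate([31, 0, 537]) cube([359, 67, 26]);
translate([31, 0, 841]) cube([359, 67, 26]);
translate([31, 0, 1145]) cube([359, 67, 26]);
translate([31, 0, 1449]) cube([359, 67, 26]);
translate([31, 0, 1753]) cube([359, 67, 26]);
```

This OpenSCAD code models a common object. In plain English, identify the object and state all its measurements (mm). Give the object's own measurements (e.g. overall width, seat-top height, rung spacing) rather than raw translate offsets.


A straight ladder. Two 31×67 mm vertical rails, 1860 mm tall, stand 421 mm apart (outside-to-outside) with their front faces coplanar on the −y side. 6 rungs, each 67 mm deep and 26 mm tall, span between the inner faces of the rails, front faces flush with the rails. The lowest rung's underside is at z = 233 mm and rungs are spaced 304 mm apart (underside to underside).


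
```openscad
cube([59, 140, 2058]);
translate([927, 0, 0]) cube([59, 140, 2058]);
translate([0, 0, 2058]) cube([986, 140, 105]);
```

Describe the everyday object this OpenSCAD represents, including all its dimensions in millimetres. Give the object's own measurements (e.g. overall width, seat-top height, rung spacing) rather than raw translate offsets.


A door frame. The clear opening is 868 mm wide and 2058 mm high. Two 59 mm wide jambs, 140 mm deep, stand either side of the opening from the floor to the top of the opening. A 105 mm thick head sits across the top of both jambs, spanning the full outside width of the frame.


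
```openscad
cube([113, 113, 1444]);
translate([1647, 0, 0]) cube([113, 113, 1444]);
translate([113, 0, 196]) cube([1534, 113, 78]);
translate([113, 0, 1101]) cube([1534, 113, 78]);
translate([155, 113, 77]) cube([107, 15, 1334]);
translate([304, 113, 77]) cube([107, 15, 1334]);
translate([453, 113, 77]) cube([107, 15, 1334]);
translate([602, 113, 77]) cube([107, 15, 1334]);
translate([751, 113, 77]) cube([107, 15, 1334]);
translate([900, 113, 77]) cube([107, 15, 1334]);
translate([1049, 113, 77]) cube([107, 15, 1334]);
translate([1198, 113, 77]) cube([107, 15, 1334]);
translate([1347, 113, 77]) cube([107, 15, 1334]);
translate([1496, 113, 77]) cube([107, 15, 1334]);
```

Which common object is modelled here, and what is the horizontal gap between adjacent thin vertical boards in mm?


A fence section. The picket gap is 42 mm.

Two posts, two rails, 10 pickets — a fence section. Span 1534 mm holds 10 pickets of 107 mm with 11 equal gaps: ⌊(1534 − 10·107) / 11⌋ = 42 mm.


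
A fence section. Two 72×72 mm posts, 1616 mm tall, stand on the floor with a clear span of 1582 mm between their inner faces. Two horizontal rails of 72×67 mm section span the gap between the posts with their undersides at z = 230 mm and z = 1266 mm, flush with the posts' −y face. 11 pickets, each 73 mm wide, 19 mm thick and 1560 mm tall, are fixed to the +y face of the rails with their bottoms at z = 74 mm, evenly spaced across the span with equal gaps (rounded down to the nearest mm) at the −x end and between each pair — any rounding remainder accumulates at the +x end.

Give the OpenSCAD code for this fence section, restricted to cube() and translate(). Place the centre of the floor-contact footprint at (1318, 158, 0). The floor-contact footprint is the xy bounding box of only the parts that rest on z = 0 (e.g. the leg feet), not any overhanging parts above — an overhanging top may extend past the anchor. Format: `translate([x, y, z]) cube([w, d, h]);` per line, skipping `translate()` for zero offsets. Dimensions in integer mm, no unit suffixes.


translate([455, 122, 0]) cube([72, 72, 1616]);
translate([2109, 122, 0]) cube([72, 72, 1616]);
translate([527, 122, 230]) cube([1582, 72, 67]);
translate([527, 122, 1266]) cube([1582, 72, 67]);
translate([591, 194, 74]) cube([73, 19, 1560]);
translate([728, 194, 74]) cube([73, 19, 1560]);
translate([865, 194, 74]) cube([73, 19, 1560]);
translate([1002, 194, 74]) cube([73, 19, 1560]);
translate([1139, 194, 74]) cube([73, 19, 1560]);
translate([1276, 194, 74]) cube([73, 19, 1560]);
translate([1413, 194, 74]) cube([73, 19, 1560]);
translate([1550, 194, 74]) cube([73, 19, 1560]);
translate([1687, 194, 74]) cube([73, 19, 1560]);
translate([1824, 194, 74]) cube([73, 19, 1560]);
translate([1961, 194, 74]) cube([73, 19, 1560]);


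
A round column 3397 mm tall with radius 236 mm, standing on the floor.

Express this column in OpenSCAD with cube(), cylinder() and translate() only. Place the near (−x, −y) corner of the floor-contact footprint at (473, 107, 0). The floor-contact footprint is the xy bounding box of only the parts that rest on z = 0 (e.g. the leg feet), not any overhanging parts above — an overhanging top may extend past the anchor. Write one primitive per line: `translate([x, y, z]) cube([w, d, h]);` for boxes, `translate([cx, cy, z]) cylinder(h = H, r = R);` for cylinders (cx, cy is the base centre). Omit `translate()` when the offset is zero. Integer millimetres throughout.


translate([709, 343, 0]) cylinder(h = 3397, r = 236);


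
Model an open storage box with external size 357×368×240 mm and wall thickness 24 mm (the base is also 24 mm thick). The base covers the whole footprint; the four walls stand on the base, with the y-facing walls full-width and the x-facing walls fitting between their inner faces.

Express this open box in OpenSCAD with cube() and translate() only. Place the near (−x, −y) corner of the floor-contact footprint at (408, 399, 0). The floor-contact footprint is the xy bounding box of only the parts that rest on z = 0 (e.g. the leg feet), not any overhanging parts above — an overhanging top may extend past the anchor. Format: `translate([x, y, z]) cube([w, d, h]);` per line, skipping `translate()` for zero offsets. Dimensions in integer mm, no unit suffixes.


translate([408, 399, 0]) cube([357, 368, 24]);
translate([408, 399, 24]) cube([357, 24, 216]);
translate([408, 743, 24]) cube([357, 24, 216]);
translate([408, 423, 24]) cube([24, 320, 216]);
translate([741, 423, 24]) cube([24, 320, 216]);


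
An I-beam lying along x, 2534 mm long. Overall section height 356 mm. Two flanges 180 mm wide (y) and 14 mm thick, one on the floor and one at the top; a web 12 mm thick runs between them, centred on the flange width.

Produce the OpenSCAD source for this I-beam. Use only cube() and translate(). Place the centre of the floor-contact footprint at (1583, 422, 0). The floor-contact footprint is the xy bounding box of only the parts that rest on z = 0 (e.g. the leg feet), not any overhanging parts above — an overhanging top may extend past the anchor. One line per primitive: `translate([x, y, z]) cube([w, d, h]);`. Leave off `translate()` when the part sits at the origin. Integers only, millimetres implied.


translate([316, 332, 0]) cube([2534, 180, 14]);
translate([316, 416, 14]) cube([2534, 12, 328]);
translate([316, 332, 342]) cube([2534, 180, 14]);


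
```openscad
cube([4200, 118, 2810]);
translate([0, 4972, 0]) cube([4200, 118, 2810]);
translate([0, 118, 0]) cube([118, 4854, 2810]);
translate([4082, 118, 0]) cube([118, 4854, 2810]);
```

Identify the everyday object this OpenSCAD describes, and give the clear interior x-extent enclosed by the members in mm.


A house (or room) frame. The interior width is 3964 mm.

Four 2810 mm walls enclosing a rectangle with no floor or roof — a room or house frame. Outside width is 4200 mm and wall thickness is 118 mm, so the interior width is 4200 − 2 × 118 = 3964 mm.


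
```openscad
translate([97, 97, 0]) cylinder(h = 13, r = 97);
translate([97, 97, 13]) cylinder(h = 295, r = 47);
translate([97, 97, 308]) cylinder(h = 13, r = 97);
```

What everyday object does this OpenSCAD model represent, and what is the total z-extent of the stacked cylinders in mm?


A spool. The overall height is 321 mm.

Three coaxial cylinders, large–small–large — a spool. Two 13 mm flanges and a 295 mm core give 13 + 295 + 13 = 321 mm.


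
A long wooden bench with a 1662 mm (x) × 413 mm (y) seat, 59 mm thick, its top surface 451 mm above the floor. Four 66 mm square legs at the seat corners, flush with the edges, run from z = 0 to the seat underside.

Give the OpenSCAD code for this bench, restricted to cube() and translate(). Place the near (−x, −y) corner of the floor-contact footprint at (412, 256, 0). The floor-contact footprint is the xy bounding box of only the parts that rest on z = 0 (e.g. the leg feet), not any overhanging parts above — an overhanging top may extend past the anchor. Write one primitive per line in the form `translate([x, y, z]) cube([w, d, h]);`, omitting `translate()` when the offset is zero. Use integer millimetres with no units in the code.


translate([412, 256, 392]) cube([1662, 413, 59]);
translate([412, 256, 0]) cube([66, 66, 392]);
translate([412, 603, 0]) cube([66, 66, 392]);
translate([2008, 256, 0]) cube([66, 66, 392]);
translate([2008, 603, 0]) cube([66, 66, 392]);


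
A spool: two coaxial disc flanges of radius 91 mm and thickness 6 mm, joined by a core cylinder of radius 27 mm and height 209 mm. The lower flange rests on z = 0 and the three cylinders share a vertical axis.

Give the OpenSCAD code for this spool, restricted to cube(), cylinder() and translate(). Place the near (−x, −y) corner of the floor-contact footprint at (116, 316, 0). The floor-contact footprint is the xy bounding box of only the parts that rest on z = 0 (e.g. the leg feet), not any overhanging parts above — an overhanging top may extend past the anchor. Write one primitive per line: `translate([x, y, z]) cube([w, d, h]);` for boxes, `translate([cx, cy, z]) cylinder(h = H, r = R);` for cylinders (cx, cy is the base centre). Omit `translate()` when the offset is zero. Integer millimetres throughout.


translate([207, 407, 0]) cylinder(h = 6, r = 91);
translate([207, 407, 6]) cylinder(h = 209, r = 27);
translate([207, 407, 215]) cylinder(h = 6, r = 91);


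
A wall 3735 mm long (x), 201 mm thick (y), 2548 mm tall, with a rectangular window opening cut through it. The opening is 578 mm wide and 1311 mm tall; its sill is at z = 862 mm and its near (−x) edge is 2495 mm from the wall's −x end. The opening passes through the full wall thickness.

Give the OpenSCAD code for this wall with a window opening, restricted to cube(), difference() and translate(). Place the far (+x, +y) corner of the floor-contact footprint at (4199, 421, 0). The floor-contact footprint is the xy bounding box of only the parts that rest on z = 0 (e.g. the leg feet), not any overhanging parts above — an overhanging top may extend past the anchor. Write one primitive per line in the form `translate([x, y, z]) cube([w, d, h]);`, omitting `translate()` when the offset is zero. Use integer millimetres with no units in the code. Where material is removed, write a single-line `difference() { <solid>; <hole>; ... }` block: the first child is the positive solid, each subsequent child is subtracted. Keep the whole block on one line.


difference() { translate([464, 220, 0]) cube([3735, 201, 2548]); translate([2959, 220, 862]) cube([578, 201, 1311]); }


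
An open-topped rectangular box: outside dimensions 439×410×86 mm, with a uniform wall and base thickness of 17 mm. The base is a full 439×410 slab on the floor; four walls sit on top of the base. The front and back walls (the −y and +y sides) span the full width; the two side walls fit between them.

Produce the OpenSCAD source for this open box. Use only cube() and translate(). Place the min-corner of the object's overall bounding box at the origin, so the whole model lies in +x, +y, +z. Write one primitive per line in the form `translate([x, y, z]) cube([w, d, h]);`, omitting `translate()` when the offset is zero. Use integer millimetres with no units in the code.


cube([439, 410, 17]);
translate([0, 0, 17]) cube([439, 17, 69]);
translate([0, 393, 17]) cube([439, 17, 69]);
translate([0, 17, 17]) cube([17, 376, 69]);
translate([422, 17, 17]) cube([17, 376, 69]);


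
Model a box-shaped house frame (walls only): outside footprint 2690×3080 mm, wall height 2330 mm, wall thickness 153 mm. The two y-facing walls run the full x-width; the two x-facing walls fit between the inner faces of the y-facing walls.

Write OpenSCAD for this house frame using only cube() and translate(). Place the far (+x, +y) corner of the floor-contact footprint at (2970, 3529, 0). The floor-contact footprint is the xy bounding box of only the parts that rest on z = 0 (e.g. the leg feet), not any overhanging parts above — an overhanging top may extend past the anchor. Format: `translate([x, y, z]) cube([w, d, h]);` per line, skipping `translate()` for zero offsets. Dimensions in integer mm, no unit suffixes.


translate([280, 449, 0]) cube([2690, 153, 2330]);
translate([280, 3376, 0]) cube([2690, 153, 2330]);
translate([280, 602, 0]) cube([153, 2774, 2330]);
translate([2817, 602, 0]) cube([153, 2774, 2330]);


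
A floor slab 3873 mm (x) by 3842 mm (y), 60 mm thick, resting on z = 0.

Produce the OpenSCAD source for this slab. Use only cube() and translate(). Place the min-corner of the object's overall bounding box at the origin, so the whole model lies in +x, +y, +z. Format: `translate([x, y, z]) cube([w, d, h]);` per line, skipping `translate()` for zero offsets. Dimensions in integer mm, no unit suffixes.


cube([3873, 3842, 60]);


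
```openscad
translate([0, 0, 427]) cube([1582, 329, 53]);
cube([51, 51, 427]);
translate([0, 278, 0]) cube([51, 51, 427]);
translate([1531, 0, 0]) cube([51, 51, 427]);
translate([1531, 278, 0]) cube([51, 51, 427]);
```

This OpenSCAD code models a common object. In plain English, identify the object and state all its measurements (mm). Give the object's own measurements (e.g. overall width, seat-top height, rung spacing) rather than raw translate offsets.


A bench: a 1582×329 mm seat slab, 53 mm thick, top at z = 480 mm, on four 51×51 mm square legs flush with the seat corners and standing on z = 0.


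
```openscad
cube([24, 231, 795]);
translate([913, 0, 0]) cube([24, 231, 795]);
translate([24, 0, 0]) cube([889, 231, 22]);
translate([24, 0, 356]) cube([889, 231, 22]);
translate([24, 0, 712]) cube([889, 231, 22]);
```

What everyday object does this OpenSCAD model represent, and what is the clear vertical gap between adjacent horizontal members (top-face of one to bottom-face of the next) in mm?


A bookshelf. The clear shelf gap is 334 mm.

Two tall side panels with 3 horizontal boards between them — a bookshelf. The first two shelf undersides are at z = 0 and z = 356; with shelf thickness 22, the clear gap is 356 − 0 − 22 = 334 mm.


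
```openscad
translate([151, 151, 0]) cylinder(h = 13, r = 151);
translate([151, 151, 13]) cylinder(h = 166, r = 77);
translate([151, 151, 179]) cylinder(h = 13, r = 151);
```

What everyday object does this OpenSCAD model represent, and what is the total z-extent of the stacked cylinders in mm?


A spool. The overall height is 192 mm.

Three coaxial cylinders, large–small–large — a spool. Two 13 mm flanges and a 166 mm core give 13 + 166 + 13 = 192 mm.


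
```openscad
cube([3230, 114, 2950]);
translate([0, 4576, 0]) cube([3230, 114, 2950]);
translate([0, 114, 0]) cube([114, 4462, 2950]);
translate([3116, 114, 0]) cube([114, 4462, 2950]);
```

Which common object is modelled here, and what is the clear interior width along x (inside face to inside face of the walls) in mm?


A house (or room) frame. The interior width is 3002 mm.

Four 2950 mm walls enclosing a rectangle with no floor or roof — a room or house frame. Outside width is 3230 mm and wall thickness is 114 mm, so the interior width is 3230 − 2 × 114 = 3002 mm.


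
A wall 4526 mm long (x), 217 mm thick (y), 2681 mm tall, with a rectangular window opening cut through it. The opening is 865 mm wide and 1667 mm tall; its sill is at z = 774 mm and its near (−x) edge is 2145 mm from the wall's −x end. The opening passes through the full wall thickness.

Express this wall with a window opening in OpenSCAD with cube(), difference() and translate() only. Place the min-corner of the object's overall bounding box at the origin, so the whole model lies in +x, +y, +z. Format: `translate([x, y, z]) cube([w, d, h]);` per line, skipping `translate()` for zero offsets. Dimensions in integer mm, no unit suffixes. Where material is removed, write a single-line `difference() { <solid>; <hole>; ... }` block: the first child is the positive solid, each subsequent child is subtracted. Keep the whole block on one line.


difference() { cube([4526, 217, 2681]); translate([2145, 0, 774]) cube([865, 217, 1667]); }


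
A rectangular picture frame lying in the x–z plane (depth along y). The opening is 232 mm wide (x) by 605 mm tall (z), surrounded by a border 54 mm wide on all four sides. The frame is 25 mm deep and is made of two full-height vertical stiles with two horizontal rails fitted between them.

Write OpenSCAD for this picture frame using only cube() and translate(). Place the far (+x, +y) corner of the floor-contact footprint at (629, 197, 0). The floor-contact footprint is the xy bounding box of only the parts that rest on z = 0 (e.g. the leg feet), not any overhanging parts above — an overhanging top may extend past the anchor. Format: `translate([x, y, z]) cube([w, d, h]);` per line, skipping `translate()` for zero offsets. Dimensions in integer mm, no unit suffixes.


translate([289, 172, 0]) cube([54, 25, 713]);
translate([575, 172, 0]) cube([54, 25, 713]);
translate([343, 172, 0]) cube([232, 25, 54]);
translate([343, 172, 659]) cube([232, 25, 54]);


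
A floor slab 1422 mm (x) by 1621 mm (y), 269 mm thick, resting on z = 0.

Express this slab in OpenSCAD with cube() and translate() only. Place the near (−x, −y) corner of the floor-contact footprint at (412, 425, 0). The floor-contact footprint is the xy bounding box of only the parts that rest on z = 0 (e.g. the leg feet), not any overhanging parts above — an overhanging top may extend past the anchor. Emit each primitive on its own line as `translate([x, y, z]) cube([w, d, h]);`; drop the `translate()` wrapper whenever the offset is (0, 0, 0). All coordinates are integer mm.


translate([412, 425, 0]) cube([1422, 1621, 269]);


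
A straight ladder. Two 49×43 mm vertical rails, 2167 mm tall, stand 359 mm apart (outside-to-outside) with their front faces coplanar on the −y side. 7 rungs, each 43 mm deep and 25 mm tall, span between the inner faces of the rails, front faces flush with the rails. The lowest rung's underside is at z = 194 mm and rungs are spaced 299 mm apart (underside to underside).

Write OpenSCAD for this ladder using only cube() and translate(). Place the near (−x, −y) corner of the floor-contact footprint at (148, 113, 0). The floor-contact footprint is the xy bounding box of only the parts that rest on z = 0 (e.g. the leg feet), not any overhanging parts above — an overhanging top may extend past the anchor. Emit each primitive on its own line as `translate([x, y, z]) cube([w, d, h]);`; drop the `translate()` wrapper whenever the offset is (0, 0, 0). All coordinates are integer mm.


translate([148, 113, 0]) cube([49, 43, 2167]);
translate([458, 113, 0]) cube([49, 43, 2167]);
translate([197, 113, 194]) cube([261, 43, 25]);
translate([197, 113, 493]) cube([261, 43, 25]);
translate([197, 113, 792]) cube([261, 43, 25]);
translate([197, 113, 1091]) cube([261, 43, 25]);
translate([197, 113, 1390]) cube([261, 43, 25]);
translate([197, 113, 1689]) cube([261, 43, 25]);
translate([197, 113, 1988]) cube([261, 43, 25]);


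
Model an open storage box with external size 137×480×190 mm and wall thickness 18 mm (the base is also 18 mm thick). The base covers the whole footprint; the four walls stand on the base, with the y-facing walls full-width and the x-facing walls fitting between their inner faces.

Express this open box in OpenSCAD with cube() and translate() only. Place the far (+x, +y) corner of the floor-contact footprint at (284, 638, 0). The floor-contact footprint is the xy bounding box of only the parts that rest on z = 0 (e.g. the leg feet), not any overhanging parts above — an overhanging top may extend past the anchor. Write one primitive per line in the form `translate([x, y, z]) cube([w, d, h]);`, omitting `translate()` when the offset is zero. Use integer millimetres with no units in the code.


translate([147, 158, 0]) cube([137, 480, 18]);
translate([147, 158, 18]) cube([137, 18, 172]);
translate([147, 620, 18]) cube([137, 18, 172]);
translate([147, 176, 18]) cube([18, 444, 172]);
translate([266, 176, 18]) cube([18, 444, 172]);


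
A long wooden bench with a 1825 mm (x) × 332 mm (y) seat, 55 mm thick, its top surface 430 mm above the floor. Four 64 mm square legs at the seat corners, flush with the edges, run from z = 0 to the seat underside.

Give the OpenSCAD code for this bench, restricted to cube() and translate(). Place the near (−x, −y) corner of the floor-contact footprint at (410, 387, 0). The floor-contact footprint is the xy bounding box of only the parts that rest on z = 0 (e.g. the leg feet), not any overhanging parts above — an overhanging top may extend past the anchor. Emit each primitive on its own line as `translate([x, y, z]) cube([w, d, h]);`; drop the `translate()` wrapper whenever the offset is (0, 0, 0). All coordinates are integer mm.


// leg_h = 430 − 55 = 375
translate([410, 387, 375]) cube([1825, 332, 55]);
translate([410, 387, 0]) cube([64, 64, 375]);
translate([410, 655, 0]) cube([64, 64, 375]);
translate([2171, 387, 0]) cube([64, 64, 375]);
translate([2171, 655, 0]) cube([64, 64, 375]);


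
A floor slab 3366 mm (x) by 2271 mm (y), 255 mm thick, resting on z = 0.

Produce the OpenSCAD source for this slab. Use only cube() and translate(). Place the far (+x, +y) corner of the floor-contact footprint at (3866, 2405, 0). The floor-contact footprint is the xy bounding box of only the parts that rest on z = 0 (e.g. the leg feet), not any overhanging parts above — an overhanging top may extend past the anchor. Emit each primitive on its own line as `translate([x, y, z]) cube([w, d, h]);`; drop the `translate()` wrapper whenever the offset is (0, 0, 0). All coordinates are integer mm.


translate([500, 134, 0]) cube([3366, 2271, 255]);


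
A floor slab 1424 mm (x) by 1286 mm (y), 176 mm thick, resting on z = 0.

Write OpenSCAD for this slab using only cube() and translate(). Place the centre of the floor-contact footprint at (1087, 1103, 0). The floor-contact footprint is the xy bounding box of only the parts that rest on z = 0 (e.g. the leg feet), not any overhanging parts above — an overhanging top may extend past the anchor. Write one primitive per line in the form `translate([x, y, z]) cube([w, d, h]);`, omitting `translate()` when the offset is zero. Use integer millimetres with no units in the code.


translate([375, 460, 0]) cube([1424, 1286, 176]);


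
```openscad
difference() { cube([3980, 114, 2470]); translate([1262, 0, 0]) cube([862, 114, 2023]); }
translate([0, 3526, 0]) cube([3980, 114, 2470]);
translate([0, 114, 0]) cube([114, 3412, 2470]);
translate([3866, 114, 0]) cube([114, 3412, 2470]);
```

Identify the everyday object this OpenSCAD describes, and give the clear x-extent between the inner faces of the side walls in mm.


A single room. The interior width is 3752 mm.

Four walls enclosing a rectangle with a door in the front wall — a room. Outside width 3980 minus two 114 mm walls gives 3752 mm.


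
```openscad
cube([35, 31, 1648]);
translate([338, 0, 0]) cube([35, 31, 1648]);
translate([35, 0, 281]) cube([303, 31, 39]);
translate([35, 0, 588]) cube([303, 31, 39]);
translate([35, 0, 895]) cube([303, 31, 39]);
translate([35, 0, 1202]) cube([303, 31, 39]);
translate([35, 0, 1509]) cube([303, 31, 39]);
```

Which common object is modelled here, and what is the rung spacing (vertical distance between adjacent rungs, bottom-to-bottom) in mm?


A ladder. The rung spacing is 307 mm.

Two tall 35×31 posts with 5 short bars between them — a ladder. Adjacent rungs sit at z = 281 and z = 588, so the spacing is 588 − 281 = 307 mm.


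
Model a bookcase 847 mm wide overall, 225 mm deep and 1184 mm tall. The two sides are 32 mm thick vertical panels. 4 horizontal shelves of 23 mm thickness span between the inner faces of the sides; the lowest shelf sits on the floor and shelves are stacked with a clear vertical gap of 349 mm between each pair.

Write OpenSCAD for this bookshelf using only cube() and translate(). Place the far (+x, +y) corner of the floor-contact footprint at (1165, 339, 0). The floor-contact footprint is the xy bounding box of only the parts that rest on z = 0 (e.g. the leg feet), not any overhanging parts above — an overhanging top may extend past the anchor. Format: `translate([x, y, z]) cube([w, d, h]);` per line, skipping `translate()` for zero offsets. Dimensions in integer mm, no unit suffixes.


translate([318, 114, 0]) cube([32, 225, 1184]);
translate([1133, 114, 0]) cube([32, 225, 1184]);
translate([350, 114, 0]) cube([783, 225, 23]);
translate([350, 114, 372]) cube([783, 225, 23]);
translate([350, 114, 744]) cube([783, 225, 23]);
translate([350, 114, 1116]) cube([783, 225, 23]);


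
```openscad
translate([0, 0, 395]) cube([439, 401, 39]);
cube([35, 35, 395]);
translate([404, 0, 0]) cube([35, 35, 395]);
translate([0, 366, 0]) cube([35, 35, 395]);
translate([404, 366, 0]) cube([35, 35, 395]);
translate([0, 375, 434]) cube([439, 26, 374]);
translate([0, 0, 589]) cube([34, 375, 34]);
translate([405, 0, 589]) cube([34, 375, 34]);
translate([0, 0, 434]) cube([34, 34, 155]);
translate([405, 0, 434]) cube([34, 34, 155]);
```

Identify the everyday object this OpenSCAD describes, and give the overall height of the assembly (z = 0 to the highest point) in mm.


A chair. The overall height is 808 mm.

A slab on four corner posts with a tall panel at the back — a chair. The seat slab sits at z = 395 with thickness 39, and the 374 mm backrest starts at the seat top, so the overall height is 395 + 39 + 374 = 808 mm.


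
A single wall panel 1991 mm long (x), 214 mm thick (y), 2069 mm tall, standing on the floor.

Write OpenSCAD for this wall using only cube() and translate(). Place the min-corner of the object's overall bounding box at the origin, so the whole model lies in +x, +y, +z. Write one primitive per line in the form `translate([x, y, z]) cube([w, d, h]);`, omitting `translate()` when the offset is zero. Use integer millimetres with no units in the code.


cube([1991, 214, 2069]);


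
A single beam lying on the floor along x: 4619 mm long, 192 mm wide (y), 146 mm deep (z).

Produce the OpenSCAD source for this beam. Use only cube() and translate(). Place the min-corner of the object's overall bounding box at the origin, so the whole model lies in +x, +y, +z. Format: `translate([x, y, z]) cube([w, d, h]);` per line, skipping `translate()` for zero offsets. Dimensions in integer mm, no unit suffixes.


cube([4619, 192, 146]);


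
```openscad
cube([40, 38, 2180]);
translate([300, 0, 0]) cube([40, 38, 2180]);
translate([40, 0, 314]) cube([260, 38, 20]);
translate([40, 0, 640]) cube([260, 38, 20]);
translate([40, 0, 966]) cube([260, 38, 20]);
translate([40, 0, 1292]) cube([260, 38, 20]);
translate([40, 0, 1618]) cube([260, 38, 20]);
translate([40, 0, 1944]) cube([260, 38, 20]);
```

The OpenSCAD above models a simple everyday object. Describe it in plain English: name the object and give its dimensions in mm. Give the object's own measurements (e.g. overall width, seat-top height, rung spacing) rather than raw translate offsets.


A straight ladder. Two 40×38 mm vertical rails, 2180 mm tall, stand 340 mm apart (outside-to-outside) with their front faces coplanar on the −y side. 6 rungs, each 38 mm deep and 20 mm tall, span between the inner faces of the rails, front faces flush with the rails. The lowest rung's underside is at z = 314 mm and rungs are spaced 326 mm apart (underside to underside).


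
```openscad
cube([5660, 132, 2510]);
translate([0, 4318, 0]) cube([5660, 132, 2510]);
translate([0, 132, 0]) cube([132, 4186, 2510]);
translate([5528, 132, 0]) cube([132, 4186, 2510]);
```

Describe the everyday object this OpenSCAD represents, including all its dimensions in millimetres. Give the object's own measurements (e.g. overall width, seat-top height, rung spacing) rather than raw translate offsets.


The wall frame of a small rectangular building: four walls, each 2510 mm tall and 132 mm thick, enclosing a footprint 5660 mm (x) by 4450 mm (y) outside-to-outside, with no floor or roof. The front and back walls (the −y and +y sides) span the full width; the two side walls fit between them.
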